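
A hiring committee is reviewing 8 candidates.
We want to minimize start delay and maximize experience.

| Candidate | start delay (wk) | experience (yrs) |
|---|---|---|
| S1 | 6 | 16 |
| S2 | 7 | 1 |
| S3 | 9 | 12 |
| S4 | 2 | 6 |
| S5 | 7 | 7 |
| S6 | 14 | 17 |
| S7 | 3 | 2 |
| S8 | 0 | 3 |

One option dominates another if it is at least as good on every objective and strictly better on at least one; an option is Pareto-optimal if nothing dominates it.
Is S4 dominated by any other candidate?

No

S1: worse on start delay (6 vs 2).
S2: worse on start delay (7 vs 2).
S3: worse on start delay (9 vs 2).
S5: worse on start delay (7 vs 2).
S6: worse on start delay (14 vs 2).
S7: worse on start delay (3 vs 2).
S8: worse on experience (3 vs 6).
No option is at least as good as S4 on every objective and strictly better on one.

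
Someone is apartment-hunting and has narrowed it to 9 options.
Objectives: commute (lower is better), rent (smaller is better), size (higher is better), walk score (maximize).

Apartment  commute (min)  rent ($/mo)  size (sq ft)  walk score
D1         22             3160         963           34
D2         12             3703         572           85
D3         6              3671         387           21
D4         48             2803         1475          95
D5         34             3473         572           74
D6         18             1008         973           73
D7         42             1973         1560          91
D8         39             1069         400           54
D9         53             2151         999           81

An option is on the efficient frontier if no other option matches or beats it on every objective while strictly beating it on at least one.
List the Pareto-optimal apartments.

D2, D3, D4, D5, D6, D7

D1: dominated by D6 (commute 18≤22, rent 1008≤3160, size 973≥963, walk score 73≥34).
D2: not dominated.
D3: not dominated (best commute).
D4: not dominated (best walk score).
D5: not dominated.
D6: not dominated (best rent).
D7: not dominated (best size).
D8: dominated by D6 (commute 18≤39, rent 1008≤1069, size 973≥400, walk score 73≥54).
D9: dominated by D7 (commute 42≤53, rent 1973≤2151, size 1560≥999, walk score 91≥81).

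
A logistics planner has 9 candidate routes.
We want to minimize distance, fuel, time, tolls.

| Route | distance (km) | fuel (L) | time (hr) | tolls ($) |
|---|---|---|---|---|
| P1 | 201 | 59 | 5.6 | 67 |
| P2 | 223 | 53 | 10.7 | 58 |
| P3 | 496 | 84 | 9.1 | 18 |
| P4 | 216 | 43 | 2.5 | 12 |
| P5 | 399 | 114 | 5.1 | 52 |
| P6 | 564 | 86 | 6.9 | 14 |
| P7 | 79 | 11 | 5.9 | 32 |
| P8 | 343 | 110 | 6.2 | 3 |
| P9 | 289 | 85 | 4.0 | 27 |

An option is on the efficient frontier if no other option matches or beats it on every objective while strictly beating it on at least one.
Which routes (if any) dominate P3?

P4: distance 216≤496, fuel 43≤84, time 2.5≤9.1, tolls 12≤18 — dominates P3.
Others (P1, P2, P5, P6, P7, P8, P9) are each worse than P3 on at least one objective.

P4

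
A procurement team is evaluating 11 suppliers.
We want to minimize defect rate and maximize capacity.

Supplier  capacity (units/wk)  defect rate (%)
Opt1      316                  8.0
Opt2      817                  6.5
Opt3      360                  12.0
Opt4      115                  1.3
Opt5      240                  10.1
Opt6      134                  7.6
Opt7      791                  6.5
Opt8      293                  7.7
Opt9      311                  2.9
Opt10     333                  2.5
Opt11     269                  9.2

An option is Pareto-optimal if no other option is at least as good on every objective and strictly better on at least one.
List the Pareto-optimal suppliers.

Opt2, Opt4, Opt10

Opt1: dominated by Opt2 (capacity 817≥316, defect rate 6.5≤8.0).
Opt2: not dominated (best capacity).
Opt3: dominated by Opt2 (capacity 817≥360, defect rate 6.5≤12.0).
Opt4: not dominated (best defect rate).
Opt5: dominated by Opt1 (capacity 316≥240, defect rate 8.0≤10.1).
Opt6: dominated by Opt2 (capacity 817≥134, defect rate 6.5≤7.6).
Opt7: dominated by Opt2 (capacity 817≥791, defect rate 6.5≤6.5).
Opt8: dominated by Opt2 (capacity 817≥293, defect rate 6.5≤7.7).
Opt9: dominated by Opt10 (capacity 333≥311, defect rate 2.5≤2.9).
Opt10: not dominated.
Opt11: dominated by Opt1 (capacity 316≥269, defect rate 8.0≤9.2).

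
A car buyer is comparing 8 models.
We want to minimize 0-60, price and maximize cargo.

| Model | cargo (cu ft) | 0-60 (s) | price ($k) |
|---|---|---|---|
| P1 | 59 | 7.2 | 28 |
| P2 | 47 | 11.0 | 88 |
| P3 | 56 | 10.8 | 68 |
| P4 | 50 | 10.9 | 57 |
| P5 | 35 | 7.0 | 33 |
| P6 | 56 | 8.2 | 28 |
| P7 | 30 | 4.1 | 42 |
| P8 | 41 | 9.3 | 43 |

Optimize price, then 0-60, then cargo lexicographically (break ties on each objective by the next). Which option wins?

First minimize price: best is 28, kept {P1, P6}.
Then minimize 0-60: best is 7.2, kept {P1}.

P1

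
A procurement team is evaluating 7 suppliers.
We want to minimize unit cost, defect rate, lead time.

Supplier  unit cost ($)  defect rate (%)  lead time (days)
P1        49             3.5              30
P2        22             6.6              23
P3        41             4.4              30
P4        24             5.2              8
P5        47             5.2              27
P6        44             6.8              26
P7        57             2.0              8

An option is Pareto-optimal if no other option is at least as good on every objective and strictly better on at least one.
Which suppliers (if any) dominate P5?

P4

P4: unit cost 24≤47, defect rate 5.2≤5.2, lead time 8≤27 — dominates P5.
Others (P1, P2, P3, P6, P7) are each worse than P5 on at least one objective.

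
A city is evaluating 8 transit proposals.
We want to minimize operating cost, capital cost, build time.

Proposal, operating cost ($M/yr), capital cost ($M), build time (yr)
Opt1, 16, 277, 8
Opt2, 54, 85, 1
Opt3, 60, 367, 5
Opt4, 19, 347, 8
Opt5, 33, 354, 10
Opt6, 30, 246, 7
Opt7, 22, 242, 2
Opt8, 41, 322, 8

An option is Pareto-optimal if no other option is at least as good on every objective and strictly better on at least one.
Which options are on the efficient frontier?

Opt1, Opt2, Opt7

Opt1: not dominated (best operating cost).
Opt2: not dominated (best capital cost).
Opt3: dominated by Opt2 (operating cost 54≤60, capital cost 85≤367, build time 1≤5).
Opt4: dominated by Opt1 (operating cost 16≤19, capital cost 277≤347, build time 8≤8).
Opt5: dominated by Opt1 (operating cost 16≤33, capital cost 277≤354, build time 8≤10).
Opt6: dominated by Opt7 (operating cost 22≤30, capital cost 242≤246, build time 2≤7).
Opt7: not dominated.
Opt8: dominated by Opt1 (operating cost 16≤41, capital cost 277≤322, build time 8≤8).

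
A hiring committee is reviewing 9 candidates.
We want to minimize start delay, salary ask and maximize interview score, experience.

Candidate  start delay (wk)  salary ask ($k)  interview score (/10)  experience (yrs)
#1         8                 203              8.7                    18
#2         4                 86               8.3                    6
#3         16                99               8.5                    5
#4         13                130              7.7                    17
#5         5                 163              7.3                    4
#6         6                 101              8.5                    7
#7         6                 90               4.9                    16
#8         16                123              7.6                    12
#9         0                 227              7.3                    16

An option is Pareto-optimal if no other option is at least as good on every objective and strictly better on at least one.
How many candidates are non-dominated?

#1: not dominated (best interview score).
#2: not dominated (best salary ask).
#3: not dominated.
#4: not dominated.
#5: dominated by #2 (start delay 4≤5, salary ask 86≤163, interview score 8.3≥7.3, experience 6≥4).
#6: not dominated.
#7: not dominated.
#8: not dominated.
#9: not dominated (best start delay).
Pareto-optimal: #1, #2, #3, #4, #6, #7, #8, #9 → 8.

8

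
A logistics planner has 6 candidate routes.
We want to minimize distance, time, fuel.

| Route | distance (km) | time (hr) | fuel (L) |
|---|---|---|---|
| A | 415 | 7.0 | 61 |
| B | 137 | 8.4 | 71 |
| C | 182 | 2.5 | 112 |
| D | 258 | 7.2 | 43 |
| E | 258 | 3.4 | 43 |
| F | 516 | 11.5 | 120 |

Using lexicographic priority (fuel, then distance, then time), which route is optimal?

E

First minimize fuel: best is 43, kept {D, E}.
Then minimize distance: best is 258, kept {D, E}.
Then minimize time: best is 3.4, kept {E}.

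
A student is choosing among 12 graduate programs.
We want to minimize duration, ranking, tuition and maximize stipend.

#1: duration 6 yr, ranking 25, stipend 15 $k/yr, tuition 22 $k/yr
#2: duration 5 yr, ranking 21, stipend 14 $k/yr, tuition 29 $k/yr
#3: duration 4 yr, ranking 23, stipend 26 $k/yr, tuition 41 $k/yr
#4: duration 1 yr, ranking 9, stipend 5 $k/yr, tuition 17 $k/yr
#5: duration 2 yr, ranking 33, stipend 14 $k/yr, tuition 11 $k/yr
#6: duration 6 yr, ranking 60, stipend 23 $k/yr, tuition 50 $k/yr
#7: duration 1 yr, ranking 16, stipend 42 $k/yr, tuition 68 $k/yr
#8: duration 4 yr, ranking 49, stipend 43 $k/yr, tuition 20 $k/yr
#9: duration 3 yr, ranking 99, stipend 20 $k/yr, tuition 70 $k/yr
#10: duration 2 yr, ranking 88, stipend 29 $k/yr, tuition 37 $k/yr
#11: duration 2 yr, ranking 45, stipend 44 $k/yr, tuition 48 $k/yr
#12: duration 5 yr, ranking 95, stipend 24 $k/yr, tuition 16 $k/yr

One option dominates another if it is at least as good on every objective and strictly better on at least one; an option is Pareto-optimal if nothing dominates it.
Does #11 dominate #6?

Yes

#11 vs #6: duration 2≤6, ranking 45≤60, stipend 44≥23, tuition 48≤50 — #11 is at least as good on every objective with at least one strict improvement.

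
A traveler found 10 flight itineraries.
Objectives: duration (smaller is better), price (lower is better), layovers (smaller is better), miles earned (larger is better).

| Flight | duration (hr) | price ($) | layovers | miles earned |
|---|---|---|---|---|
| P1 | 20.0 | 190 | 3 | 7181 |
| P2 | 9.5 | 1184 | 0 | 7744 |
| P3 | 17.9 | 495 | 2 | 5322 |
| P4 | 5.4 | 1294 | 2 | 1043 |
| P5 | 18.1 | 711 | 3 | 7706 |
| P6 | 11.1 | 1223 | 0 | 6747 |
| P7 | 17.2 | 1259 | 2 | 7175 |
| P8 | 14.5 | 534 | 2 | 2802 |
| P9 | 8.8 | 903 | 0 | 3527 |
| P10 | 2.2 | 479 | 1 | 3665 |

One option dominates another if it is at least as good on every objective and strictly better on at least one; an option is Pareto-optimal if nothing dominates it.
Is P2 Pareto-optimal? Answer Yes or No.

Yes

P1: worse on duration (20.0 vs 9.5).
P3: worse on duration (17.9 vs 9.5).
P4: worse on price (1294 vs 1184).
P5: worse on duration (18.1 vs 9.5).
P6: worse on duration (11.1 vs 9.5).
P7: worse on duration (17.2 vs 9.5).
P8: worse on duration (14.5 vs 9.5).
P9: worse on miles earned (3527 vs 7744).
P10: worse on layovers (1 vs 0).
No option is at least as good as P2 on every objective and strictly better on one.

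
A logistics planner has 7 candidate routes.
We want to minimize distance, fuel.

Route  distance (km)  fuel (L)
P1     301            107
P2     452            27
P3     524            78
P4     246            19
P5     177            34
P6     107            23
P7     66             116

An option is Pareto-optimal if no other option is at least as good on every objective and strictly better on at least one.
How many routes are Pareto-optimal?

P1: dominated by P4 (distance 246≤301, fuel 19≤107).
P2: dominated by P4 (distance 246≤452, fuel 19≤27).
P3: dominated by P2 (distance 452≤524, fuel 27≤78).
P4: not dominated (best fuel).
P5: dominated by P6 (distance 107≤177, fuel 23≤34).
P6: not dominated.
P7: not dominated (best distance).
Pareto-optimal: P4, P6, P7 → 3.

3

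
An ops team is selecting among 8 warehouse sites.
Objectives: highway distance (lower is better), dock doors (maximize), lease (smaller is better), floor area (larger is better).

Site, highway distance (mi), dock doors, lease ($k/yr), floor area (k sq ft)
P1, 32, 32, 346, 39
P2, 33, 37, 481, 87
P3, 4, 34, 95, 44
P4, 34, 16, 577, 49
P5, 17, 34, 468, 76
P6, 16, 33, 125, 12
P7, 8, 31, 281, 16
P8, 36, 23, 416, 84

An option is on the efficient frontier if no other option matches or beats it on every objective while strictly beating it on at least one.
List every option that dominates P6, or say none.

P3: highway distance 4≤16, dock doors 34≥33, lease 95≤125, floor area 44≥12 — dominates P6.
Others (P1, P2, P4, P5, P7, P8) are each worse than P6 on at least one objective.

P3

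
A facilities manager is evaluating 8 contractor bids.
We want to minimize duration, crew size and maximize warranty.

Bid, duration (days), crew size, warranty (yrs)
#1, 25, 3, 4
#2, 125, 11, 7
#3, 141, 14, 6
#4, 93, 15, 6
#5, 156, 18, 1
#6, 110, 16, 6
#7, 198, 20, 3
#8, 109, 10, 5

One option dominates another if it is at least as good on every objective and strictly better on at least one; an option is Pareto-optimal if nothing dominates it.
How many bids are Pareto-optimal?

#1: not dominated (best duration).
#2: not dominated (best warranty).
#3: dominated by #2 (duration 125≤141, crew size 11≤14, warranty 7≥6).
#4: not dominated.
#5: dominated by #1 (duration 25≤156, crew size 3≤18, warranty 4≥1).
#6: dominated by #4 (duration 93≤110, crew size 15≤16, warranty 6≥6).
#7: dominated by #1 (duration 25≤198, crew size 3≤20, warranty 4≥3).
#8: not dominated.
Pareto-optimal: #1, #2, #4, #8 → 4.

4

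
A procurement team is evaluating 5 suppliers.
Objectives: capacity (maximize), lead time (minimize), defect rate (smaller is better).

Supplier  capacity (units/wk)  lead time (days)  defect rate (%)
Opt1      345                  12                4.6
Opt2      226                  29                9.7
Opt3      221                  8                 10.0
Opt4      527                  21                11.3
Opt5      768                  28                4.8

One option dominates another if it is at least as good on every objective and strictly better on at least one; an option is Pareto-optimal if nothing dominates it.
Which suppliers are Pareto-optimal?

Opt1: not dominated (best defect rate).
Opt2: dominated by Opt1 (capacity 345≥226, lead time 12≤29, defect rate 4.6≤9.7).
Opt3: not dominated (best lead time).
Opt4: not dominated.
Opt5: not dominated (best capacity).

Opt1, Opt3, Opt4, Opt5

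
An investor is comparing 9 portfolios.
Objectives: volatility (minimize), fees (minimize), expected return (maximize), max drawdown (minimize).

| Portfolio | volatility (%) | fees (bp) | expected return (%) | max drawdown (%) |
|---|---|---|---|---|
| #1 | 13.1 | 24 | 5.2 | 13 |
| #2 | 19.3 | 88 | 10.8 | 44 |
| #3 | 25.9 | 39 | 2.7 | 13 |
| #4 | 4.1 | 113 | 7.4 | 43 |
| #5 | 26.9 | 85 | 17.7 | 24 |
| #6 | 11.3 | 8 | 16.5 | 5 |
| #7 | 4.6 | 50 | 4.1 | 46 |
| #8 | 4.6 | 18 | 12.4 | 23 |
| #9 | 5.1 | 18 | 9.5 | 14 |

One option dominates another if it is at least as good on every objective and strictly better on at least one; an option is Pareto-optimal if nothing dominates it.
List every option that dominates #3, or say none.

#1: volatility 13.1≤25.9, fees 24≤39, expected return 5.2≥2.7, max drawdown 13≤13 — dominates #3.
#6: volatility 11.3≤25.9, fees 8≤39, expected return 16.5≥2.7, max drawdown 5≤13 — dominates #3.
Others (#2, #4, #5, #7, #8, #9) are each worse than #3 on at least one objective.

#1, #6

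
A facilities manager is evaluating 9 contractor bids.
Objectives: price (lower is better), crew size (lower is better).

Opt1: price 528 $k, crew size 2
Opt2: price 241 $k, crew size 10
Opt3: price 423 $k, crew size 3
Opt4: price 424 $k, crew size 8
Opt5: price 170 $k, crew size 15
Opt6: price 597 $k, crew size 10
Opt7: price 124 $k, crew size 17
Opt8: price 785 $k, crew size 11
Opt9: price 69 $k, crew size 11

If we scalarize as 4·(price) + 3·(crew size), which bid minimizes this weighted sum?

Opt9

Opt1: 4·528 + 3·2 = 2118
Opt2: 4·241 + 3·10 = 994
Opt3: 4·423 + 3·3 = 1701
Opt4: 4·424 + 3·8 = 1720
Opt5: 4·170 + 3·15 = 725
Opt6: 4·597 + 3·10 = 2418
Opt7: 4·124 + 3·17 = 547
Opt8: 4·785 + 3·11 = 3173
Opt9: 4·69 + 3·11 = 309
Lowest: Opt9 at 309.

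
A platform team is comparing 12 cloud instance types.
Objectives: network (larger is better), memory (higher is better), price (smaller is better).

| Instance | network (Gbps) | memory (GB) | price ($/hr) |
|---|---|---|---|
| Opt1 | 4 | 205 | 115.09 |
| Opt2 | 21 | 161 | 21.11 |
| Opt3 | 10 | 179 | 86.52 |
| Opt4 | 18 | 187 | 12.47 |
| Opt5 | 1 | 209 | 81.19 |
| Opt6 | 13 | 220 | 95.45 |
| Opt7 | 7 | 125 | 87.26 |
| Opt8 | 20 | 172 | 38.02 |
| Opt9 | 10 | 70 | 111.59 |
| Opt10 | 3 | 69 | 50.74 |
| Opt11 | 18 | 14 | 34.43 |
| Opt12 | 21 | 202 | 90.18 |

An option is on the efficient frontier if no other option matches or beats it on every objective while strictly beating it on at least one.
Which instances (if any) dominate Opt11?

Opt2, Opt4

Opt2: network 21≥18, memory 161≥14, price 21.11≤34.43 — dominates Opt11.
Opt4: network 18≥18, memory 187≥14, price 12.47≤34.43 — dominates Opt11.
Others (Opt1, Opt3, Opt5, Opt6, Opt7, Opt8, Opt9, Opt10, Opt12) are each worse than Opt11 on at least one objective.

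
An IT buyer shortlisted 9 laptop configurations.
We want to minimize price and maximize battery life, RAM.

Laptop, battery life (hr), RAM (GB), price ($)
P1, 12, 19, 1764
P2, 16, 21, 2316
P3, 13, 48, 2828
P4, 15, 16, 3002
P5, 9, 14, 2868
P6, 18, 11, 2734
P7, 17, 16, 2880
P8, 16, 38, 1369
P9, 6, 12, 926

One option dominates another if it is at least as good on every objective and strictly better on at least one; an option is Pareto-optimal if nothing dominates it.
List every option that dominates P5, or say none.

P1: battery life 12≥9, RAM 19≥14, price 1764≤2868 — dominates P5.
P2: battery life 16≥9, RAM 21≥14, price 2316≤2868 — dominates P5.
P3: battery life 13≥9, RAM 48≥14, price 2828≤2868 — dominates P5.
P8: battery life 16≥9, RAM 38≥14, price 1369≤2868 — dominates P5.
Others (P4, P6, P7, P9) are each worse than P5 on at least one objective.

P1, P2, P3, P8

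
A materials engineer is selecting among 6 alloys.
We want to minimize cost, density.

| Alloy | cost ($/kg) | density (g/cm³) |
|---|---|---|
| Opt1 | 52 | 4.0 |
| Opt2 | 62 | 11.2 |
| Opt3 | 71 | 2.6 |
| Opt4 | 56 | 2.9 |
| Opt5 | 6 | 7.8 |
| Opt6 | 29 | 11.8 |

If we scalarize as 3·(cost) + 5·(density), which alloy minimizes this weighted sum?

Opt5

Opt1: 3·52 + 5·4.0 = 176.0
Opt2: 3·62 + 5·11.2 = 242.0
Opt3: 3·71 + 5·2.6 = 226.0
Opt4: 3·56 + 5·2.9 = 182.5
Opt5: 3·6 + 5·7.8 = 57.0
Opt6: 3·29 + 5·11.8 = 146.0
Lowest: Opt5 at 57.0.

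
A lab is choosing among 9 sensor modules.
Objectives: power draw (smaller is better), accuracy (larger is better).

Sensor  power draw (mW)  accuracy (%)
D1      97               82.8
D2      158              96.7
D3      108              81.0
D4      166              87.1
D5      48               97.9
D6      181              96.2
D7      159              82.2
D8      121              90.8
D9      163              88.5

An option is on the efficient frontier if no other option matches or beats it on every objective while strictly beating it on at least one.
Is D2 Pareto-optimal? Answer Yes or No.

D5 vs D2: power draw 48≤158, accuracy 97.9≥96.7 — D5 is at least as good on every objective and strictly better on at least one, so D5 dominates D2.

No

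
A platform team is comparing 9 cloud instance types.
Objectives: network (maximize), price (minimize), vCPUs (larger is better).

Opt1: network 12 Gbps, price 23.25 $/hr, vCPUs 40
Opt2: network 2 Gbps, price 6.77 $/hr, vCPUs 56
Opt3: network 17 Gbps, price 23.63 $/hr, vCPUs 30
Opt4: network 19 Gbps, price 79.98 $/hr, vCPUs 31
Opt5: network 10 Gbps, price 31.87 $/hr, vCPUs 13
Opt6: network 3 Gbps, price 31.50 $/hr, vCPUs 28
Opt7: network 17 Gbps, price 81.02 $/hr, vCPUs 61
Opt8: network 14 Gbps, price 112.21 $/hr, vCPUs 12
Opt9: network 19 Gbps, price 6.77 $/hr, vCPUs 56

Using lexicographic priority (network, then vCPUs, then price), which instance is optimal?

First maximize network: best is 19, kept {Opt4, Opt9}.
Then maximize vCPUs: best is 56, kept {Opt9}.

Opt9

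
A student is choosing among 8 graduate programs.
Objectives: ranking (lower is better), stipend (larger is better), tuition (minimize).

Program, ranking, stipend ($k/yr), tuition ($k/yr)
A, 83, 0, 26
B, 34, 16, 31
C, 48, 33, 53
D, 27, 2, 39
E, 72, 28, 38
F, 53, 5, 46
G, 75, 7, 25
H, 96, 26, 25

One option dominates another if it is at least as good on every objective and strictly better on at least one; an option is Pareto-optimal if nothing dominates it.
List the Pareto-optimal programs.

A: dominated by G (ranking 75≤83, stipend 7≥0, tuition 25≤26).
B: not dominated.
C: not dominated (best stipend).
D: not dominated (best ranking).
E: not dominated.
F: dominated by B (ranking 34≤53, stipend 16≥5, tuition 31≤46).
G: not dominated.
H: not dominated.

B, C, D, E, G, H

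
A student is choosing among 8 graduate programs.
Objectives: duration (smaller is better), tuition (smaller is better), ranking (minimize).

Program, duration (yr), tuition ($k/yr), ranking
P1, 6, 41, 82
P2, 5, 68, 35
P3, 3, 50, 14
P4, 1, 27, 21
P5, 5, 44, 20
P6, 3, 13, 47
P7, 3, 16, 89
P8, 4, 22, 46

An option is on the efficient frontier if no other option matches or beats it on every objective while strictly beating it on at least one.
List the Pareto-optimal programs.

P3, P4, P5, P6, P8

P1: dominated by P4 (duration 1≤6, tuition 27≤41, ranking 21≤82).
P2: dominated by P3 (duration 3≤5, tuition 50≤68, ranking 14≤35).
P3: not dominated (best ranking).
P4: not dominated (best duration).
P5: not dominated.
P6: not dominated (best tuition).
P7: dominated by P6 (duration 3≤3, tuition 13≤16, ranking 47≤89).
P8: not dominated.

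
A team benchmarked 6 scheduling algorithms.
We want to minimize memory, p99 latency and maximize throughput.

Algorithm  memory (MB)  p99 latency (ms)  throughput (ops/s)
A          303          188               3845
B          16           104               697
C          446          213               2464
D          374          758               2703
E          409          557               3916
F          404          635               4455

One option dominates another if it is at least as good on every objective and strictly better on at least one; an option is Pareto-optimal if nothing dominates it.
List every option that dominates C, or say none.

A

A: memory 303≤446, p99 latency 188≤213, throughput 3845≥2464 — dominates C.
Others (B, D, E, F) are each worse than C on at least one objective.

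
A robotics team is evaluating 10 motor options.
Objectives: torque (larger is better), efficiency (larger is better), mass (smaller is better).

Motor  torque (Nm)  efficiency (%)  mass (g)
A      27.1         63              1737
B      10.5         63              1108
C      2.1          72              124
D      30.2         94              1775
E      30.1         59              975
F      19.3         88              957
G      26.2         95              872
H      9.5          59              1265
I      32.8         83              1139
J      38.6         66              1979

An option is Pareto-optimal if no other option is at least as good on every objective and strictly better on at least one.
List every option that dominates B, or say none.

F: torque 19.3≥10.5, efficiency 88≥63, mass 957≤1108 — dominates B.
G: torque 26.2≥10.5, efficiency 95≥63, mass 872≤1108 — dominates B.
Others (A, C, D, E, H, I, J) are each worse than B on at least one objective.

F, G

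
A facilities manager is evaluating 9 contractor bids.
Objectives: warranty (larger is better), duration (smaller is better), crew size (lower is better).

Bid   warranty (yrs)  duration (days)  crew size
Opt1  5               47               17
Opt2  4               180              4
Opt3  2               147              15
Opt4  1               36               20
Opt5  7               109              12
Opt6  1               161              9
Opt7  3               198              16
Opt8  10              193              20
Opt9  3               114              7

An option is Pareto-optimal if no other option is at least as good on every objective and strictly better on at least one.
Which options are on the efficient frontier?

Opt1: not dominated.
Opt2: not dominated (best crew size).
Opt3: dominated by Opt5 (warranty 7≥2, duration 109≤147, crew size 12≤15).
Opt4: not dominated (best duration).
Opt5: not dominated.
Opt6: dominated by Opt9 (warranty 3≥1, duration 114≤161, crew size 7≤9).
Opt7: dominated by Opt2 (warranty 4≥3, duration 180≤198, crew size 4≤16).
Opt8: not dominated (best warranty).
Opt9: not dominated.

Opt1, Opt2, Opt4, Opt5, Opt8, Opt9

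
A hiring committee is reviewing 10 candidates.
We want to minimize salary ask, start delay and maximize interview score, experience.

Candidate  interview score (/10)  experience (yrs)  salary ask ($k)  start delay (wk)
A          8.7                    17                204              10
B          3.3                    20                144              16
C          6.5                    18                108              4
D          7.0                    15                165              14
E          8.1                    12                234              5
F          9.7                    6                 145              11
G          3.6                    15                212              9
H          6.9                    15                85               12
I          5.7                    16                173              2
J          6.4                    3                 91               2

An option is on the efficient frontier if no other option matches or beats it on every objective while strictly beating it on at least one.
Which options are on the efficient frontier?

A: not dominated.
B: not dominated (best experience).
C: not dominated.
D: not dominated.
E: not dominated.
F: not dominated (best interview score).
G: dominated by C (interview score 6.5≥3.6, experience 18≥15, salary ask 108≤212, start delay 4≤9).
H: not dominated (best salary ask).
I: not dominated.
J: not dominated.

A, B, C, D, E, F, H, I, J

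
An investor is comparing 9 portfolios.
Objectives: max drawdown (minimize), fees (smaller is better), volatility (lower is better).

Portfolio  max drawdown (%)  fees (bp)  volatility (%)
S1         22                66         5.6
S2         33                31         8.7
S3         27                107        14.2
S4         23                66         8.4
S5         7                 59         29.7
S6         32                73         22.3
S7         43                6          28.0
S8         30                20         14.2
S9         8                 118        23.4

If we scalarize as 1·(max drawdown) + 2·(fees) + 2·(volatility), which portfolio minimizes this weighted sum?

S1: 1·22 + 2·66 + 2·5.6 = 165.2
S2: 1·33 + 2·31 + 2·8.7 = 112.4
S3: 1·27 + 2·107 + 2·14.2 = 269.4
S4: 1·23 + 2·66 + 2·8.4 = 171.8
S5: 1·7 + 2·59 + 2·29.7 = 184.4
S6: 1·32 + 2·73 + 2·22.3 = 222.6
S7: 1·43 + 2·6 + 2·28.0 = 111.0
S8: 1·30 + 2·20 + 2·14.2 = 98.4
S9: 1·8 + 2·118 + 2·23.4 = 290.8
Lowest: S8 at 98.4.

S8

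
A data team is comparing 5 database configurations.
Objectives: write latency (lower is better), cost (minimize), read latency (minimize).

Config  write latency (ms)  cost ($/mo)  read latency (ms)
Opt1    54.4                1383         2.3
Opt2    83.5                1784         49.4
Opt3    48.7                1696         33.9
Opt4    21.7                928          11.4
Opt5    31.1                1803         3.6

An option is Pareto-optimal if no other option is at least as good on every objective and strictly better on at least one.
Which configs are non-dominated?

Opt1: not dominated (best read latency).
Opt2: dominated by Opt1 (write latency 54.4≤83.5, cost 1383≤1784, read latency 2.3≤49.4).
Opt3: dominated by Opt4 (write latency 21.7≤48.7, cost 928≤1696, read latency 11.4≤33.9).
Opt4: not dominated (best write latency).
Opt5: not dominated.

Opt1, Opt4, Opt5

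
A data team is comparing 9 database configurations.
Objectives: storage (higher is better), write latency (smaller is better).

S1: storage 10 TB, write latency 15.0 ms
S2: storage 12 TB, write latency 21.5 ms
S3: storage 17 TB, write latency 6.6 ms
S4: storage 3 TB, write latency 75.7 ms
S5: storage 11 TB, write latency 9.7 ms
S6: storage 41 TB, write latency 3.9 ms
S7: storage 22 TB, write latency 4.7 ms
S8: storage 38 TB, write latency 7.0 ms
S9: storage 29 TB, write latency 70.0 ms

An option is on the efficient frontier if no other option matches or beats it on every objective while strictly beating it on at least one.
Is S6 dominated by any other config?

No

S1: worse on storage (10 vs 41).
S2: worse on storage (12 vs 41).
S3: worse on storage (17 vs 41).
S4: worse on storage (3 vs 41).
S5: worse on storage (11 vs 41).
S7: worse on storage (22 vs 41).
S8: worse on storage (38 vs 41).
S9: worse on storage (29 vs 41).
No option is at least as good as S6 on every objective and strictly better on one.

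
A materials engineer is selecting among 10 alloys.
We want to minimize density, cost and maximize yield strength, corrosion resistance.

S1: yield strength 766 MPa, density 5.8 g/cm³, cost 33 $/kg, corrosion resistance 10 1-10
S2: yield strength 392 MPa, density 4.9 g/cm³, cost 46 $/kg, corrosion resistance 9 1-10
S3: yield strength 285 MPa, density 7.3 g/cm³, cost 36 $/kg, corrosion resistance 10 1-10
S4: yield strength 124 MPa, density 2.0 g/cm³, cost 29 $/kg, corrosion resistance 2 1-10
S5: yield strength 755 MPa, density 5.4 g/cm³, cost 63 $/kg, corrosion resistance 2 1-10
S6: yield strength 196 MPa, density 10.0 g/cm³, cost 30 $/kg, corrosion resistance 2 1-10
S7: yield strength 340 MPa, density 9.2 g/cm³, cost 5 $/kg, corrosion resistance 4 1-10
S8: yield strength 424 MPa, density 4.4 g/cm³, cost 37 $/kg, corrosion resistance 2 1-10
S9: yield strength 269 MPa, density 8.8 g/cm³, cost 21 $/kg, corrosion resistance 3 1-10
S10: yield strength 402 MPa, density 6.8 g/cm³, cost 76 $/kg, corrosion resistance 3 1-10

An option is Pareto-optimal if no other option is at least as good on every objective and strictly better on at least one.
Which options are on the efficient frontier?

S1: not dominated (best yield strength).
S2: not dominated.
S3: dominated by S1 (yield strength 766≥285, density 5.8≤7.3, cost 33≤36, corrosion resistance 10≥10).
S4: not dominated (best density).
S5: not dominated.
S6: dominated by S7 (yield strength 340≥196, density 9.2≤10.0, cost 5≤30, corrosion resistance 4≥2).
S7: not dominated (best cost).
S8: not dominated.
S9: not dominated.
S10: dominated by S1 (yield strength 766≥402, density 5.8≤6.8, cost 33≤76, corrosion resistance 10≥3).

S1, S2, S4, S5, S7, S8, S9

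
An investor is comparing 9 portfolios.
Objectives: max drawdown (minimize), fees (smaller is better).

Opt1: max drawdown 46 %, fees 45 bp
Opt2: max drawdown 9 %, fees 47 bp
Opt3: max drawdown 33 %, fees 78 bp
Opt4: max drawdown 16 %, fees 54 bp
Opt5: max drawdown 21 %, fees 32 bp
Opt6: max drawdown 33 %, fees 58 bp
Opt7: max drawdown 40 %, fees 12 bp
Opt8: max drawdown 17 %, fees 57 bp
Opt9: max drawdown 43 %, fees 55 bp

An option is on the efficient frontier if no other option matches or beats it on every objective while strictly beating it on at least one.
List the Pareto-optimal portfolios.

Opt1: dominated by Opt5 (max drawdown 21≤46, fees 32≤45).
Opt2: not dominated (best max drawdown).
Opt3: dominated by Opt2 (max drawdown 9≤33, fees 47≤78).
Opt4: dominated by Opt2 (max drawdown 9≤16, fees 47≤54).
Opt5: not dominated.
Opt6: dominated by Opt2 (max drawdown 9≤33, fees 47≤58).
Opt7: not dominated (best fees).
Opt8: dominated by Opt2 (max drawdown 9≤17, fees 47≤57).
Opt9: dominated by Opt2 (max drawdown 9≤43, fees 47≤55).

Opt2, Opt5, Opt7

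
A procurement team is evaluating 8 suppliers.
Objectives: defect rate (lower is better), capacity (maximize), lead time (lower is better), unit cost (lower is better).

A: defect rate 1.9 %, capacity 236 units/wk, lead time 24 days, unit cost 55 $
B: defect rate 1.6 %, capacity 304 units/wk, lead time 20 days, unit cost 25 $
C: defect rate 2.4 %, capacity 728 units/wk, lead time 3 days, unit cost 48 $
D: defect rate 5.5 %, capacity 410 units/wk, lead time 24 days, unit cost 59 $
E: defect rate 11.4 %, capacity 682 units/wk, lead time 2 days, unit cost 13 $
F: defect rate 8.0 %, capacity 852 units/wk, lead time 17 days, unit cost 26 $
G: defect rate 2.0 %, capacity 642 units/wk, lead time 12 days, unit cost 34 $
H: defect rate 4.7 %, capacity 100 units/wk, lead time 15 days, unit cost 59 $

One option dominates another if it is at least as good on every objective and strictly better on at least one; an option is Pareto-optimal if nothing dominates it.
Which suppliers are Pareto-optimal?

A: dominated by B (defect rate 1.6≤1.9, capacity 304≥236, lead time 20≤24, unit cost 25≤55).
B: not dominated (best defect rate).
C: not dominated.
D: dominated by C (defect rate 2.4≤5.5, capacity 728≥410, lead time 3≤24, unit cost 48≤59).
E: not dominated (best lead time).
F: not dominated (best capacity).
G: not dominated.
H: dominated by C (defect rate 2.4≤4.7, capacity 728≥100, lead time 3≤15, unit cost 48≤59).

B, C, E, F, G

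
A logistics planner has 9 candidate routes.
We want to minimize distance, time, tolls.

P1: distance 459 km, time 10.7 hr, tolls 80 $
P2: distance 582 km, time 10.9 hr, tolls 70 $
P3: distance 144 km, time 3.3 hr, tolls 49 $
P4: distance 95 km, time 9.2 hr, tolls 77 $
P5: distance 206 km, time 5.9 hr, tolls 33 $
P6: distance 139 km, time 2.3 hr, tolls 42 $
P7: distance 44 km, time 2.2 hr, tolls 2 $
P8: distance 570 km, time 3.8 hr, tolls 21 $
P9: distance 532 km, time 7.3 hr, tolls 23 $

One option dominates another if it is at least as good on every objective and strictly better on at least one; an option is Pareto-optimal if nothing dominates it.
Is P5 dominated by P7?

P7 vs P5: distance 44≤206, time 2.2≤5.9, tolls 2≤33 — P7 is at least as good on every objective with at least one strict improvement.

Yes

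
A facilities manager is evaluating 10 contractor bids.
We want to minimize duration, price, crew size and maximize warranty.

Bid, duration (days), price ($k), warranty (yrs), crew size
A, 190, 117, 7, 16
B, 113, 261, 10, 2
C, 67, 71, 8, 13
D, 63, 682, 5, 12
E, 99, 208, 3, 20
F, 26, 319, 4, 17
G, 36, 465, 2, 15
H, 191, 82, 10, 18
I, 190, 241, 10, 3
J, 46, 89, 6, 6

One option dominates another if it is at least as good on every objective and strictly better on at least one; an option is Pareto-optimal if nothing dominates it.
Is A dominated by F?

F vs A: F is worse on price (319 vs 117), so it does not dominate A.

No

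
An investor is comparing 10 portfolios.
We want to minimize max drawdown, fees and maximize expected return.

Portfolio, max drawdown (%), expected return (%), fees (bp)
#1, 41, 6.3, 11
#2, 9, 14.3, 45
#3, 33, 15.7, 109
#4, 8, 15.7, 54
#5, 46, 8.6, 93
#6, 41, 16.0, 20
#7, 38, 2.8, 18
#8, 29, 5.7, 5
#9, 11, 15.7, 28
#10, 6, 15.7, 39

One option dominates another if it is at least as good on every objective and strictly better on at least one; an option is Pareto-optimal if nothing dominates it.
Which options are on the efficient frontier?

#1: not dominated.
#2: dominated by #10 (max drawdown 6≤9, expected return 15.7≥14.3, fees 39≤45).
#3: dominated by #4 (max drawdown 8≤33, expected return 15.7≥15.7, fees 54≤109).
#4: dominated by #10 (max drawdown 6≤8, expected return 15.7≥15.7, fees 39≤54).
#5: dominated by #2 (max drawdown 9≤46, expected return 14.3≥8.6, fees 45≤93).
#6: not dominated (best expected return).
#7: dominated by #8 (max drawdown 29≤38, expected return 5.7≥2.8, fees 5≤18).
#8: not dominated (best fees).
#9: not dominated.
#10: not dominated (best max drawdown).

#1, #6, #8, #9, #10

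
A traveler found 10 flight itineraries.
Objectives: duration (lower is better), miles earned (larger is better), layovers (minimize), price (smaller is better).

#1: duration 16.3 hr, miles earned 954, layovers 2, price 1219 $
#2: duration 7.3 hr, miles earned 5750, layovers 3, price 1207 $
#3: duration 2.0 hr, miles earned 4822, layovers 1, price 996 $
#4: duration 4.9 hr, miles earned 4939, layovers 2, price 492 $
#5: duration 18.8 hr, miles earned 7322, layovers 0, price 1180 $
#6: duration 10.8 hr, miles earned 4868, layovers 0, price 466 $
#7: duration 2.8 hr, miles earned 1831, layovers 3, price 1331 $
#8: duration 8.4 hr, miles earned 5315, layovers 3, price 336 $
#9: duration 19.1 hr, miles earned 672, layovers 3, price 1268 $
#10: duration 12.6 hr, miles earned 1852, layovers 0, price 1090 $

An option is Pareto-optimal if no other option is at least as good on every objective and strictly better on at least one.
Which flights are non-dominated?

#2, #3, #4, #5, #6, #8

#1: dominated by #3 (duration 2.0≤16.3, miles earned 4822≥954, layovers 1≤2, price 996≤1219).
#2: not dominated.
#3: not dominated (best duration).
#4: not dominated.
#5: not dominated (best miles earned).
#6: not dominated.
#7: dominated by #3 (duration 2.0≤2.8, miles earned 4822≥1831, layovers 1≤3, price 996≤1331).
#8: not dominated (best price).
#9: dominated by #1 (duration 16.3≤19.1, miles earned 954≥672, layovers 2≤3, price 1219≤1268).
#10: dominated by #6 (duration 10.8≤12.6, miles earned 4868≥1852, layovers 0≤0, price 466≤1090).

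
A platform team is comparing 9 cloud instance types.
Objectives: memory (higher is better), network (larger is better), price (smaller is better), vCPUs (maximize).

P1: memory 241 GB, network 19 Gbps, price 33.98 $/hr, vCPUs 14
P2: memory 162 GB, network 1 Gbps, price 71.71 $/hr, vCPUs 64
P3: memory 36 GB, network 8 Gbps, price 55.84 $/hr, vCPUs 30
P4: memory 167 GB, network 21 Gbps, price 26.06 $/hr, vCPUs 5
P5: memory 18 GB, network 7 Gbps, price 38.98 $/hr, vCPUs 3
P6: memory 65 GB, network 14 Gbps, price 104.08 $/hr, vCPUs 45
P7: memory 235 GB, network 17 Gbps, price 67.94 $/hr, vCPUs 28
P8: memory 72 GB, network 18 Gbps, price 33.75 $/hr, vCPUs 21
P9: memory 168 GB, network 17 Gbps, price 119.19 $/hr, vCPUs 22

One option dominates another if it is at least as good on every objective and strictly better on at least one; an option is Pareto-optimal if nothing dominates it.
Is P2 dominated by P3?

P3 vs P2: P3 is worse on memory (36 vs 162), so it does not dominate P2.

No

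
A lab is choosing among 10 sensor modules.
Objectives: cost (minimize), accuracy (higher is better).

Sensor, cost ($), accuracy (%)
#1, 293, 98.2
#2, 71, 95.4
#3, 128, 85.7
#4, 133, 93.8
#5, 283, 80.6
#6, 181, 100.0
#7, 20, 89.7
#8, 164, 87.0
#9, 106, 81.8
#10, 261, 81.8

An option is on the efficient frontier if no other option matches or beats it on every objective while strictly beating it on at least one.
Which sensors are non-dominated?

#2, #6, #7

#1: dominated by #6 (cost 181≤293, accuracy 100.0≥98.2).
#2: not dominated.
#3: dominated by #2 (cost 71≤128, accuracy 95.4≥85.7).
#4: dominated by #2 (cost 71≤133, accuracy 95.4≥93.8).
#5: dominated by #2 (cost 71≤283, accuracy 95.4≥80.6).
#6: not dominated (best accuracy).
#7: not dominated (best cost).
#8: dominated by #2 (cost 71≤164, accuracy 95.4≥87.0).
#9: dominated by #2 (cost 71≤106, accuracy 95.4≥81.8).
#10: dominated by #2 (cost 71≤261, accuracy 95.4≥81.8).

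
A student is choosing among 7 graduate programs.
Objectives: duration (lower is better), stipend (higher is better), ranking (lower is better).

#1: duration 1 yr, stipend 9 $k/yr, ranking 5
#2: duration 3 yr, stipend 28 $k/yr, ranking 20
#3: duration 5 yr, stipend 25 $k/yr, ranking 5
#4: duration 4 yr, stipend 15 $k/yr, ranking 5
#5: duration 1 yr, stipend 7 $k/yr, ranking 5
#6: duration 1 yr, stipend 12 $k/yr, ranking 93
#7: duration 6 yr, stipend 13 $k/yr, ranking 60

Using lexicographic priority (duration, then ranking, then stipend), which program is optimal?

First minimize duration: best is 1, kept {#1, #5, #6}.
Then minimize ranking: best is 5, kept {#1, #5}.
Then maximize stipend: best is 9, kept {#1}.

#1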